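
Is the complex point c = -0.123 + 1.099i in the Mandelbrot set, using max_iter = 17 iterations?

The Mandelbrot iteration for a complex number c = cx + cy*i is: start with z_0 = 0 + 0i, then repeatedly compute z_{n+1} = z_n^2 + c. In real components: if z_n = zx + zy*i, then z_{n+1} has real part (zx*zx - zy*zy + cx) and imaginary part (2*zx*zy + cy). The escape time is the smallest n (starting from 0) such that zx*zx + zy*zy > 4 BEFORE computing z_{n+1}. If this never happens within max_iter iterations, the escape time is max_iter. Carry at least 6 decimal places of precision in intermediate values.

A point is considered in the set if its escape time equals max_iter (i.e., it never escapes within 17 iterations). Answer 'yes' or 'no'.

z_0 = 0 + 0i, c = -0.1230 + 1.0990i
Iter 1: z = -0.1230 + 1.0990i, |z|^2 = 1.2229
Iter 2: z = -1.3157 + 0.8286i, |z|^2 = 2.4176
Iter 3: z = 0.9213 + -1.0815i, |z|^2 = 2.0184
Iter 4: z = -0.4437 + -0.8938i, |z|^2 = 0.9957
Iter 5: z = -0.7250 + 1.8921i, |z|^2 = 4.1056
Escaped at iteration 5

Answer: no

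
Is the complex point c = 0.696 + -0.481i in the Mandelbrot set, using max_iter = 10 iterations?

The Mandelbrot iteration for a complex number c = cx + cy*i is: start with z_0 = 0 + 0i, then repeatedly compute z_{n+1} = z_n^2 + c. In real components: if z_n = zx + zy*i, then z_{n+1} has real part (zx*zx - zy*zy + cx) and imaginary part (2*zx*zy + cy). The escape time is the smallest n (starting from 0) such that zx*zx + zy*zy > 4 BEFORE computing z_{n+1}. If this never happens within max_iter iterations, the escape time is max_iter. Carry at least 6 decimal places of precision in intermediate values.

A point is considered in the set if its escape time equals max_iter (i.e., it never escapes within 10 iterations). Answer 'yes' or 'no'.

z_0 = 0 + 0i, c = 0.6960 + -0.4810i
Iter 1: z = 0.6960 + -0.4810i, |z|^2 = 0.7158
Iter 2: z = 0.9491 + -1.1506i, |z|^2 = 2.2245
Iter 3: z = 0.2729 + -2.6649i, |z|^2 = 7.1760
Escaped at iteration 3

Answer: no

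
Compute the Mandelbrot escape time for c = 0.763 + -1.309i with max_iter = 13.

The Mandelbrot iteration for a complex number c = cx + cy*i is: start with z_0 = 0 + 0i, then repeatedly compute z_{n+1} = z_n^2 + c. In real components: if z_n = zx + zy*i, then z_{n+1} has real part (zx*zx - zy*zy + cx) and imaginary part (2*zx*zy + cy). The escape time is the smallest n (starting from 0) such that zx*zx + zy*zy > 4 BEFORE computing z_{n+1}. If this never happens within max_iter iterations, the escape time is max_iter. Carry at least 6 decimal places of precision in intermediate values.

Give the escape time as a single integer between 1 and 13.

z_0 = 0 + 0i, c = 0.7630 + -1.3090i
Iter 1: z = 0.7630 + -1.3090i, |z|^2 = 2.2956
Iter 2: z = -0.3683 + -3.3065i, |z|^2 = 11.0688
Escaped at iteration 2

Answer: 2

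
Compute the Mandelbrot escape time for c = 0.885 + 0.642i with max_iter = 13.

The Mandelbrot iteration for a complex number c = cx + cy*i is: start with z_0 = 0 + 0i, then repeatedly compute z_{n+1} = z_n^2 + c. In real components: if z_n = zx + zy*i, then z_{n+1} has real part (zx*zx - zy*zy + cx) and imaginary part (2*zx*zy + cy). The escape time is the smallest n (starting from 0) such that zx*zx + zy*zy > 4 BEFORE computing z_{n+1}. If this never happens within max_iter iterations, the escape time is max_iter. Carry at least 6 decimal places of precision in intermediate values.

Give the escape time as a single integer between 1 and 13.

z_0 = 0 + 0i, c = 0.8850 + 0.6420i
Iter 1: z = 0.8850 + 0.6420i, |z|^2 = 1.1954
Iter 2: z = 1.2561 + 1.7783i, |z|^2 = 4.7402
Escaped at iteration 2

Answer: 2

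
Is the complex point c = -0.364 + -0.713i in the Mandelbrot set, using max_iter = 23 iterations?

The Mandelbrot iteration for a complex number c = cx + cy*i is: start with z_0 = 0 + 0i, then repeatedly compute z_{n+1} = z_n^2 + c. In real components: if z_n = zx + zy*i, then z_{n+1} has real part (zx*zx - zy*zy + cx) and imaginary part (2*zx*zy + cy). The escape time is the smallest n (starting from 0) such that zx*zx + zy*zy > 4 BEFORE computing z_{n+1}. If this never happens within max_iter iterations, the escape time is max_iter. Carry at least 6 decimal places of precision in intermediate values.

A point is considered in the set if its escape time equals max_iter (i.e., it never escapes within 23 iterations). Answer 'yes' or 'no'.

z_0 = 0 + 0i, c = -0.3640 + -0.7130i
Iter 1: z = -0.3640 + -0.7130i, |z|^2 = 0.6409
Iter 2: z = -0.7399 + -0.1939i, |z|^2 = 0.5850
Iter 3: z = 0.1458 + -0.4260i, |z|^2 = 0.2028
Iter 4: z = -0.5242 + -0.8372i, |z|^2 = 0.9758
Iter 5: z = -0.7901 + 0.1648i, |z|^2 = 0.6515
Iter 6: z = 0.2331 + -0.9735i, |z|^2 = 1.0020
Iter 7: z = -1.2573 + -1.1669i, |z|^2 = 2.9423
Iter 8: z = -0.1450 + 2.2212i, |z|^2 = 4.9546
Escaped at iteration 8

Answer: no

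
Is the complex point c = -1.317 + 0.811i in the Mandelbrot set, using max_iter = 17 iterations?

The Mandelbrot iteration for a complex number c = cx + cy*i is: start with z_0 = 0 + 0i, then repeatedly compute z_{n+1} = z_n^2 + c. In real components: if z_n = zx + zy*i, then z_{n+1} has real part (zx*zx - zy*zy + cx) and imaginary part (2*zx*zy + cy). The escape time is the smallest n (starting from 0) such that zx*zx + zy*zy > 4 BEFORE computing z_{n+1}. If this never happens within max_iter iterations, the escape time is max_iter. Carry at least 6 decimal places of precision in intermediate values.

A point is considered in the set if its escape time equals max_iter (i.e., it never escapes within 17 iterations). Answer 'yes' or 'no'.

Answer: no

Derivation:
z_0 = 0 + 0i, c = -1.3170 + 0.8110i
Iter 1: z = -1.3170 + 0.8110i, |z|^2 = 2.3922
Iter 2: z = -0.2402 + -1.3252i, |z|^2 = 1.8138
Iter 3: z = -3.0154 + 1.4477i, |z|^2 = 11.1883
Escaped at iteration 3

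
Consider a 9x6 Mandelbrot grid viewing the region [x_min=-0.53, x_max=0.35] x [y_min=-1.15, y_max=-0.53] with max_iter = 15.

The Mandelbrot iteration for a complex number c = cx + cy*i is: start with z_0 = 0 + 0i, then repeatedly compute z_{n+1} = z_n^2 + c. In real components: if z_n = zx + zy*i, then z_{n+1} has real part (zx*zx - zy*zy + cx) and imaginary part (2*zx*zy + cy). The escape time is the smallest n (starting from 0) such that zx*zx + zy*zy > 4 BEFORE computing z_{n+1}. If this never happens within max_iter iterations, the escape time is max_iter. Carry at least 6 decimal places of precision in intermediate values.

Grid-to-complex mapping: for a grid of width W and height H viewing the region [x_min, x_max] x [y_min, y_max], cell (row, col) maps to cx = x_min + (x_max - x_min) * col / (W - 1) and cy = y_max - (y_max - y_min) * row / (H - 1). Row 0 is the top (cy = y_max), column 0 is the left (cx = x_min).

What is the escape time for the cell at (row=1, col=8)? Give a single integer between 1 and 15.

z_0 = 0 + 0i, c = 0.3500 + -0.6540i
Iter 1: z = 0.3500 + -0.6540i, |z|^2 = 0.5502
Iter 2: z = 0.0448 + -1.1118i, |z|^2 = 1.2381
Iter 3: z = -0.8841 + -0.7536i, |z|^2 = 1.3495
Iter 4: z = 0.5637 + 0.6785i, |z|^2 = 0.7781
Iter 5: z = 0.2075 + 0.1110i, |z|^2 = 0.0554
Iter 6: z = 0.3807 + -0.6080i, |z|^2 = 0.5146
Iter 7: z = 0.1253 + -1.1169i, |z|^2 = 1.2633
Iter 8: z = -0.8818 + -0.9340i, |z|^2 = 1.6500
Iter 9: z = 0.2553 + 0.9933i, |z|^2 = 1.0518
Iter 10: z = -0.5714 + -0.1469i, |z|^2 = 0.3481
Iter 11: z = 0.6550 + -0.4861i, |z|^2 = 0.6653
Iter 12: z = 0.5427 + -1.2908i, |z|^2 = 1.9607
Iter 13: z = -1.0217 + -2.0550i, |z|^2 = 5.2669
Escaped at iteration 13

Answer: 13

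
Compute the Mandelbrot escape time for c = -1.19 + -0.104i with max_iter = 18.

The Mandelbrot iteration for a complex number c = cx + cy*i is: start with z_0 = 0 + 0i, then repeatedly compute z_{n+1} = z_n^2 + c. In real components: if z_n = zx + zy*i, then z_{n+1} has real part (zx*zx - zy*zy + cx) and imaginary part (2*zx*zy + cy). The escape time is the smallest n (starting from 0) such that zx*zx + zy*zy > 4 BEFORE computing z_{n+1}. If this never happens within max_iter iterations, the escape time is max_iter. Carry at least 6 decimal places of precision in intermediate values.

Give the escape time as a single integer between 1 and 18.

z_0 = 0 + 0i, c = -1.1900 + -0.1040i
Iter 1: z = -1.1900 + -0.1040i, |z|^2 = 1.4269
Iter 2: z = 0.2153 + 0.1435i, |z|^2 = 0.0669
Iter 3: z = -1.1643 + -0.0422i, |z|^2 = 1.3573
Iter 4: z = 0.1637 + -0.0057i, |z|^2 = 0.0268
Iter 5: z = -1.1632 + -0.1059i, |z|^2 = 1.3643
Iter 6: z = 0.1519 + 0.1423i, |z|^2 = 0.0433
Iter 7: z = -1.1872 + -0.0608i, |z|^2 = 1.4131
Iter 8: z = 0.2157 + 0.0403i, |z|^2 = 0.0481
Iter 9: z = -1.1451 + -0.0866i, |z|^2 = 1.3187
Iter 10: z = 0.1137 + 0.0944i, |z|^2 = 0.0218
Iter 11: z = -1.1860 + -0.0825i, |z|^2 = 1.4133
Iter 12: z = 0.2097 + 0.0918i, |z|^2 = 0.0524
Iter 13: z = -1.1544 + -0.0655i, |z|^2 = 1.3370
Iter 14: z = 0.1384 + 0.0473i, |z|^2 = 0.0214
Iter 15: z = -1.1731 + -0.0909i, |z|^2 = 1.3844
Iter 16: z = 0.1778 + 0.1093i, |z|^2 = 0.0436
Iter 17: z = -1.1703 + -0.0651i, |z|^2 = 1.3739

Answer: 18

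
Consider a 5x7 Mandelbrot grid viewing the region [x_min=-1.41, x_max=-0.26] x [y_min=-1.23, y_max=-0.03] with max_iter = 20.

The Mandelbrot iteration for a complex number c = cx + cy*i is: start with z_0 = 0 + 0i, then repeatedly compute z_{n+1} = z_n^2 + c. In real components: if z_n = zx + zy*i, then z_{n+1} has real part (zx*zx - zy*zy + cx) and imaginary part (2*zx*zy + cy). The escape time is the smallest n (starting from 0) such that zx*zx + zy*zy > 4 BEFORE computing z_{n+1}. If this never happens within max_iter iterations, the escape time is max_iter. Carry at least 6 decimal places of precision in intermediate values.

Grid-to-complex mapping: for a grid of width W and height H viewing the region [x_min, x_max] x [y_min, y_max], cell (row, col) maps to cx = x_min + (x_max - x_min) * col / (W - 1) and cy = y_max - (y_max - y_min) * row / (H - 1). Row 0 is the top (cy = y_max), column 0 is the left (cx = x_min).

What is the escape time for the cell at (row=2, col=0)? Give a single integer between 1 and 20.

Answer: 4

Derivation:
z_0 = 0 + 0i, c = -1.4100 + -0.4300i
Iter 1: z = -1.4100 + -0.4300i, |z|^2 = 2.1730
Iter 2: z = 0.3932 + 0.7826i, |z|^2 = 0.7671
Iter 3: z = -1.8679 + 0.1854i, |z|^2 = 3.5233
Iter 4: z = 2.0445 + -1.1227i, |z|^2 = 5.4405
Escaped at iteration 4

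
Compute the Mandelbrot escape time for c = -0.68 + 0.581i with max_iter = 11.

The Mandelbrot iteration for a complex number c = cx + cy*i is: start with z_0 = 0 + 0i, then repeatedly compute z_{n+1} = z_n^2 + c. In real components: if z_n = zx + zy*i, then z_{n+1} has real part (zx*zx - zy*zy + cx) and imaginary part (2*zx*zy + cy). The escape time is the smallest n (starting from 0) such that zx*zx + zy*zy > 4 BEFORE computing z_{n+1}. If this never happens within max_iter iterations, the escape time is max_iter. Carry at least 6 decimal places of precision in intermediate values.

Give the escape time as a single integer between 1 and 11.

Answer: 7

Derivation:
z_0 = 0 + 0i, c = -0.6800 + 0.5810i
Iter 1: z = -0.6800 + 0.5810i, |z|^2 = 0.8000
Iter 2: z = -0.5552 + -0.2092i, |z|^2 = 0.3520
Iter 3: z = -0.4155 + 0.8132i, |z|^2 = 0.8340
Iter 4: z = -1.1687 + -0.0949i, |z|^2 = 1.3748
Iter 5: z = 0.6768 + 0.8027i, |z|^2 = 1.1025
Iter 6: z = -0.8663 + 1.6676i, |z|^2 = 3.5314
Iter 7: z = -2.7103 + -2.3084i, |z|^2 = 12.6746
Escaped at iteration 7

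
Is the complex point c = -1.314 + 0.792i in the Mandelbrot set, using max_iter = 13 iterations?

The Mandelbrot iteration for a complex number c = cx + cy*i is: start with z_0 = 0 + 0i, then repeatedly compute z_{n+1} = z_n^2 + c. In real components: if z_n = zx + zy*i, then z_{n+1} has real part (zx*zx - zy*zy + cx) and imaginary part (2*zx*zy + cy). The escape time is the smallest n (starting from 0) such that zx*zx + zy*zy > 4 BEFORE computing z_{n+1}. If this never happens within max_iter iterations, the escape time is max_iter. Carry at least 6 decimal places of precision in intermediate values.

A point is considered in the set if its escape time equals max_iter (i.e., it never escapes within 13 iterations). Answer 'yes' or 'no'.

Answer: no

Derivation:
z_0 = 0 + 0i, c = -1.3140 + 0.7920i
Iter 1: z = -1.3140 + 0.7920i, |z|^2 = 2.3539
Iter 2: z = -0.2147 + -1.2894i, |z|^2 = 1.7086
Iter 3: z = -2.9304 + 1.3456i, |z|^2 = 10.3979
Escaped at iteration 3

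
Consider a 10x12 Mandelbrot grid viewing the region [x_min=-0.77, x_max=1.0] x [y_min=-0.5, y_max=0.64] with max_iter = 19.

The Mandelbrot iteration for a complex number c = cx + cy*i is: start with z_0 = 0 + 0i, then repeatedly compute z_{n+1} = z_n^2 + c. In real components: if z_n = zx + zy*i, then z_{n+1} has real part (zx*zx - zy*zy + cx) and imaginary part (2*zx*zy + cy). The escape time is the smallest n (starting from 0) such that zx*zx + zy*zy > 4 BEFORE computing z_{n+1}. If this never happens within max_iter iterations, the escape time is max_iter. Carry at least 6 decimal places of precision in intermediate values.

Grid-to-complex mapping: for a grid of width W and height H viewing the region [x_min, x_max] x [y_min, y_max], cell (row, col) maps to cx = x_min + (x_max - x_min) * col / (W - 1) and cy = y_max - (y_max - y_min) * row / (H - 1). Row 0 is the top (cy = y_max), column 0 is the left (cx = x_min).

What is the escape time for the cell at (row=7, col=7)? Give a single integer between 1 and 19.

Answer: 4

Derivation:
z_0 = 0 + 0i, c = 0.6067 + -0.0855i
Iter 1: z = 0.6067 + -0.0855i, |z|^2 = 0.3753
Iter 2: z = 0.9674 + -0.1891i, |z|^2 = 0.9717
Iter 3: z = 1.5068 + -0.4514i, |z|^2 = 2.4741
Iter 4: z = 2.6733 + -1.4458i, |z|^2 = 9.2366
Escaped at iteration 4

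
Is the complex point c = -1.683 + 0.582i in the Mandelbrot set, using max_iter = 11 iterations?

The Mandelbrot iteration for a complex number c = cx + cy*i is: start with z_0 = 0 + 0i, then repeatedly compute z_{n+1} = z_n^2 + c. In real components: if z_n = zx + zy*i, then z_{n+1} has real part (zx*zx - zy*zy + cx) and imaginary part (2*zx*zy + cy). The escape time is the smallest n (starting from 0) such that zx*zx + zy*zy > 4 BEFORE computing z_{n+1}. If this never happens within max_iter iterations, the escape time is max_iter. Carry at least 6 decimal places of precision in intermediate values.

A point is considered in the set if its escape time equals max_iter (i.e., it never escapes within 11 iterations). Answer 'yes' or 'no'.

Answer: no

Derivation:
z_0 = 0 + 0i, c = -1.6830 + 0.5820i
Iter 1: z = -1.6830 + 0.5820i, |z|^2 = 3.1712
Iter 2: z = 0.8108 + -1.3770i, |z|^2 = 2.5535
Iter 3: z = -2.9218 + -1.6509i, |z|^2 = 11.2624
Escaped at iteration 3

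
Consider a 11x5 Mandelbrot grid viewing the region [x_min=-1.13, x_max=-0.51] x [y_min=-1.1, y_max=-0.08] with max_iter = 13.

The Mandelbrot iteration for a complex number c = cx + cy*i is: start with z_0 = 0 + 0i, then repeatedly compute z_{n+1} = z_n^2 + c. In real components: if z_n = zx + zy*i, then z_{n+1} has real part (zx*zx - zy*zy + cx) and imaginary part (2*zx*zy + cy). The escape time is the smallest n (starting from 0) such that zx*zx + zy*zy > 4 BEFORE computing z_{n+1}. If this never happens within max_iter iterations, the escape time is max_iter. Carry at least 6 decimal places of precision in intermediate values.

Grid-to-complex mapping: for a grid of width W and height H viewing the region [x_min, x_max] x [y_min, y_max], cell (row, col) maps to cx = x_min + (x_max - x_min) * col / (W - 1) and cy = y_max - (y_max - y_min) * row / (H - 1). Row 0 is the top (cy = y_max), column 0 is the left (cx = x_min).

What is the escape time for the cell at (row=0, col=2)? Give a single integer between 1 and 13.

Answer: 13

Derivation:
z_0 = 0 + 0i, c = -1.0060 + -0.0800i
Iter 1: z = -1.0060 + -0.0800i, |z|^2 = 1.0184
Iter 2: z = -0.0004 + 0.0810i, |z|^2 = 0.0066
Iter 3: z = -1.0126 + -0.0801i, |z|^2 = 1.0317
Iter 4: z = 0.0129 + 0.0821i, |z|^2 = 0.0069
Iter 5: z = -1.0126 + -0.0779i, |z|^2 = 1.0314
Iter 6: z = 0.0133 + 0.0777i, |z|^2 = 0.0062
Iter 7: z = -1.0119 + -0.0779i, |z|^2 = 1.0300
Iter 8: z = 0.0118 + 0.0777i, |z|^2 = 0.0062
Iter 9: z = -1.0119 + -0.0782i, |z|^2 = 1.0301
Iter 10: z = 0.0118 + 0.0782i, |z|^2 = 0.0063
Iter 11: z = -1.0120 + -0.0781i, |z|^2 = 1.0302
Iter 12: z = 0.0120 + 0.0782i, |z|^2 = 0.0063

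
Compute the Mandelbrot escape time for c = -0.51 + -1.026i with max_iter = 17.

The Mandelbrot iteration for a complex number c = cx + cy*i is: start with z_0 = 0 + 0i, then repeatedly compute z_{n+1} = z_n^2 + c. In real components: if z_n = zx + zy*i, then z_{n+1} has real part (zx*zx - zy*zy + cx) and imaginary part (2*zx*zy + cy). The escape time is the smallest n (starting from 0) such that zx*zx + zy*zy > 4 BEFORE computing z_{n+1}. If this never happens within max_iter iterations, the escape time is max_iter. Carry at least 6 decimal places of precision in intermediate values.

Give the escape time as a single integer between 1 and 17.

Answer: 4

Derivation:
z_0 = 0 + 0i, c = -0.5100 + -1.0260i
Iter 1: z = -0.5100 + -1.0260i, |z|^2 = 1.3128
Iter 2: z = -1.3026 + 0.0205i, |z|^2 = 1.6971
Iter 3: z = 1.1863 + -1.0795i, |z|^2 = 2.5725
Iter 4: z = -0.2680 + -3.5871i, |z|^2 = 12.9390
Escaped at iteration 4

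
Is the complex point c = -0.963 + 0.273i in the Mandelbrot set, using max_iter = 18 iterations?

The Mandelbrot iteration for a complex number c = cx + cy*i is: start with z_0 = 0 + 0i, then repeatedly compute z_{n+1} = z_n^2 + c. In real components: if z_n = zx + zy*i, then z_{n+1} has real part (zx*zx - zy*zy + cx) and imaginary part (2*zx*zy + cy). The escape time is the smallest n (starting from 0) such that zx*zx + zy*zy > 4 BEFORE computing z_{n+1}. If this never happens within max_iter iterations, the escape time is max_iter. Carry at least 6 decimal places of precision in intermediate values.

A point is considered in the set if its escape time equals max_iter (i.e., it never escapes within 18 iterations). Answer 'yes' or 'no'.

Answer: yes

Derivation:
z_0 = 0 + 0i, c = -0.9630 + 0.2730i
Iter 1: z = -0.9630 + 0.2730i, |z|^2 = 1.0019
Iter 2: z = -0.1102 + -0.2528i, |z|^2 = 0.0760
Iter 3: z = -1.0148 + 0.3287i, |z|^2 = 1.1378
Iter 4: z = -0.0413 + -0.3941i, |z|^2 = 0.1570
Iter 5: z = -1.1166 + 0.3055i, |z|^2 = 1.3402
Iter 6: z = 0.1905 + -0.4093i, |z|^2 = 0.2038
Iter 7: z = -1.0943 + 0.1171i, |z|^2 = 1.2111
Iter 8: z = 0.2207 + 0.0168i, |z|^2 = 0.0490
Iter 9: z = -0.9146 + 0.2804i, |z|^2 = 0.9151
Iter 10: z = -0.2052 + -0.2399i, |z|^2 = 0.0997
Iter 11: z = -0.9784 + 0.3715i, |z|^2 = 1.0953
Iter 12: z = -0.1436 + -0.4539i, |z|^2 = 0.2267
Iter 13: z = -1.1484 + 0.4034i, |z|^2 = 1.4816
Iter 14: z = 0.1931 + -0.6535i, |z|^2 = 0.4644
Iter 15: z = -1.3528 + 0.0206i, |z|^2 = 1.8305
Iter 16: z = 0.8666 + 0.2173i, |z|^2 = 0.7983
Iter 17: z = -0.2592 + 0.6497i, |z|^2 = 0.4893
Did not escape in 18 iterations → in set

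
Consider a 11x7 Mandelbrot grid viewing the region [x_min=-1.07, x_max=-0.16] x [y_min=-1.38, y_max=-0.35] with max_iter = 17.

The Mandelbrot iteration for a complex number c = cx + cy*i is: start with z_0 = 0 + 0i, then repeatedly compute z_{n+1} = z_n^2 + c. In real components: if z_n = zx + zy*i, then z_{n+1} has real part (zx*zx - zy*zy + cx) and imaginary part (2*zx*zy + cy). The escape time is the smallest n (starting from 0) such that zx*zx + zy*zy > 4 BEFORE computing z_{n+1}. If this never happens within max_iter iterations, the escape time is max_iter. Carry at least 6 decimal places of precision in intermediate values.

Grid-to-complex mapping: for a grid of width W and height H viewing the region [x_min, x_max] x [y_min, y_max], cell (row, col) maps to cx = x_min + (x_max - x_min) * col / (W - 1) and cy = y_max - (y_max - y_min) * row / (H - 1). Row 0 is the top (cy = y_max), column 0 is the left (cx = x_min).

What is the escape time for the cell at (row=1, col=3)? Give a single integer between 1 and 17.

z_0 = 0 + 0i, c = -0.7970 + -0.5217i
Iter 1: z = -0.7970 + -0.5217i, |z|^2 = 0.9073
Iter 2: z = -0.4339 + 0.3099i, |z|^2 = 0.2843
Iter 3: z = -0.7047 + -0.7906i, |z|^2 = 1.1217
Iter 4: z = -0.9254 + 0.5926i, |z|^2 = 1.2076
Iter 5: z = -0.2919 + -1.6185i, |z|^2 = 2.7047
Iter 6: z = -3.3313 + 0.4231i, |z|^2 = 11.2769
Escaped at iteration 6

Answer: 6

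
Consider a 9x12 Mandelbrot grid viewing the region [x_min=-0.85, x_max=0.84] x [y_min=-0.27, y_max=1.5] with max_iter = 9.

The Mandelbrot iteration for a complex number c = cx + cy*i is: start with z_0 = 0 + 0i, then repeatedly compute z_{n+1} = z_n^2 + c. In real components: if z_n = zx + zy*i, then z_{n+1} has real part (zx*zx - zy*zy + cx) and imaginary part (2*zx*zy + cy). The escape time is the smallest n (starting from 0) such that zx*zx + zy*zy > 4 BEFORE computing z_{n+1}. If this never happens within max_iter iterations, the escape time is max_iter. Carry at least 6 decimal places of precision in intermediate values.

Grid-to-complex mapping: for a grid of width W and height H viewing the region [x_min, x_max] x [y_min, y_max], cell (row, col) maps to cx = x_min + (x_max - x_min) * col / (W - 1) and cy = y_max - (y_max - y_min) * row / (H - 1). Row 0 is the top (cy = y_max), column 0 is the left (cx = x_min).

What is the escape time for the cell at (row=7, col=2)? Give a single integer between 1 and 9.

Answer: 9

Derivation:
z_0 = 0 + 0i, c = -0.4275 + 0.3736i
Iter 1: z = -0.4275 + 0.3736i, |z|^2 = 0.3224
Iter 2: z = -0.3843 + 0.0542i, |z|^2 = 0.1507
Iter 3: z = -0.2827 + 0.3320i, |z|^2 = 0.1901
Iter 4: z = -0.4578 + 0.1859i, |z|^2 = 0.2441
Iter 5: z = -0.2525 + 0.2034i, |z|^2 = 0.1051
Iter 6: z = -0.4051 + 0.2709i, |z|^2 = 0.2375
Iter 7: z = -0.3368 + 0.1541i, |z|^2 = 0.1372
Iter 8: z = -0.3378 + 0.2698i, |z|^2 = 0.1869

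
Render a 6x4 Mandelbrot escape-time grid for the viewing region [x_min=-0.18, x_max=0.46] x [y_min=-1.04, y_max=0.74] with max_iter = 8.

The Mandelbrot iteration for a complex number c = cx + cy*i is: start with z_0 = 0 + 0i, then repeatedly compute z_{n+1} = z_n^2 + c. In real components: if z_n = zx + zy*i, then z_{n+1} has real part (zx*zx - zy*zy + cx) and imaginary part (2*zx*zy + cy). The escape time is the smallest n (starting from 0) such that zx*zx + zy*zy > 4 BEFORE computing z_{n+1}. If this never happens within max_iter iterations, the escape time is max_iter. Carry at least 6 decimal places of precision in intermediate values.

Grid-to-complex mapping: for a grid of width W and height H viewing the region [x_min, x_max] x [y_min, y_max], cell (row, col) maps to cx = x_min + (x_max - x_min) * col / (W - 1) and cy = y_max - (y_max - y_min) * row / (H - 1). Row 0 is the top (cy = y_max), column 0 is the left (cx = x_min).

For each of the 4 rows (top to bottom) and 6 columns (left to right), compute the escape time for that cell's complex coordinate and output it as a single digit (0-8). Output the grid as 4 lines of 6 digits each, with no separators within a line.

Answer: 888654
888886
888886
864432

Derivation:
(row=0, col=0): c = -0.1800 + 0.7400i → escape time 8
(row=0, col=1): c = -0.0520 + 0.7400i → escape time 8
(row=0, col=2): c = 0.0760 + 0.7400i → escape time 8
(row=0, col=3): c = 0.2040 + 0.7400i → escape time 6
(row=0, col=4): c = 0.3320 + 0.7400i → escape time 5
(row=0, col=5): c = 0.4600 + 0.7400i → escape time 4
(row=1, col=0): c = -0.1800 + 0.1467i → escape time 8
(row=1, col=1): c = -0.0520 + 0.1467i → escape time 8
(row=1, col=2): c = 0.0760 + 0.1467i → escape time 8
(row=1, col=3): c = 0.2040 + 0.1467i → escape time 8
(row=1, col=4): c = 0.3320 + 0.1467i → escape time 8
(row=1, col=5): c = 0.4600 + 0.1467i → escape time 6
(row=2, col=0): c = -0.1800 + -0.4467i → escape time 8
(row=2, col=1): c = -0.0520 + -0.4467i → escape time 8
(row=2, col=2): c = 0.0760 + -0.4467i → escape time 8
(row=2, col=3): c = 0.2040 + -0.4467i → escape time 8
(row=2, col=4): c = 0.3320 + -0.4467i → escape time 8
(row=2, col=5): c = 0.4600 + -0.4467i → escape time 6
(row=3, col=0): c = -0.1800 + -1.0400i → escape time 8
(row=3, col=1): c = -0.0520 + -1.0400i → escape time 6
(row=3, col=2): c = 0.0760 + -1.0400i → escape time 4
(row=3, col=3): c = 0.2040 + -1.0400i → escape time 4
(row=3, col=4): c = 0.3320 + -1.0400i → escape time 3
(row=3, col=5): c = 0.4600 + -1.0400i → escape time 2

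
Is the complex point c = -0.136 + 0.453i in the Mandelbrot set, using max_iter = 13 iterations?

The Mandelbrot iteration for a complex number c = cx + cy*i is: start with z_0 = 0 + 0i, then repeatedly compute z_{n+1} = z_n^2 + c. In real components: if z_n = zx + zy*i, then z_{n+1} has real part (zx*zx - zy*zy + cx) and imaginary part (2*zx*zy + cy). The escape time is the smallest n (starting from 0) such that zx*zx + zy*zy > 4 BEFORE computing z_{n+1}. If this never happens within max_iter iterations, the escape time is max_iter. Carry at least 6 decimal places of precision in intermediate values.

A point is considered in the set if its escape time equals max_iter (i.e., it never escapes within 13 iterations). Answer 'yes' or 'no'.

Answer: yes

Derivation:
z_0 = 0 + 0i, c = -0.1360 + 0.4530i
Iter 1: z = -0.1360 + 0.4530i, |z|^2 = 0.2237
Iter 2: z = -0.3227 + 0.3298i, |z|^2 = 0.2129
Iter 3: z = -0.1406 + 0.2401i, |z|^2 = 0.0774
Iter 4: z = -0.1739 + 0.3855i, |z|^2 = 0.1788
Iter 5: z = -0.2543 + 0.3189i, |z|^2 = 0.1664
Iter 6: z = -0.1730 + 0.2908i, |z|^2 = 0.1145
Iter 7: z = -0.1906 + 0.3524i, |z|^2 = 0.1605
Iter 8: z = -0.2238 + 0.3187i, |z|^2 = 0.1517
Iter 9: z = -0.1874 + 0.3103i, |z|^2 = 0.1314
Iter 10: z = -0.1972 + 0.3367i, |z|^2 = 0.1522
Iter 11: z = -0.2105 + 0.3202i, |z|^2 = 0.1468
Iter 12: z = -0.1943 + 0.3182i, |z|^2 = 0.1390
Did not escape in 13 iterations → in set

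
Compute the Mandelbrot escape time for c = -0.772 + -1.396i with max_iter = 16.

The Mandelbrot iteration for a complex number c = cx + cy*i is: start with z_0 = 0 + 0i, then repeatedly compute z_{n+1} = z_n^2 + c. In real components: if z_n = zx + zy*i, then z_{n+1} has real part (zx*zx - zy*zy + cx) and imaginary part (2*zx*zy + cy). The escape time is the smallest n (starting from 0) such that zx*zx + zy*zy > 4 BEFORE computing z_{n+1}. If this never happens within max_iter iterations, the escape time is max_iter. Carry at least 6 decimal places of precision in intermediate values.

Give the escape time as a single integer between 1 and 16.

z_0 = 0 + 0i, c = -0.7720 + -1.3960i
Iter 1: z = -0.7720 + -1.3960i, |z|^2 = 2.5448
Iter 2: z = -2.1248 + 0.7594i, |z|^2 = 5.0916
Escaped at iteration 2

Answer: 2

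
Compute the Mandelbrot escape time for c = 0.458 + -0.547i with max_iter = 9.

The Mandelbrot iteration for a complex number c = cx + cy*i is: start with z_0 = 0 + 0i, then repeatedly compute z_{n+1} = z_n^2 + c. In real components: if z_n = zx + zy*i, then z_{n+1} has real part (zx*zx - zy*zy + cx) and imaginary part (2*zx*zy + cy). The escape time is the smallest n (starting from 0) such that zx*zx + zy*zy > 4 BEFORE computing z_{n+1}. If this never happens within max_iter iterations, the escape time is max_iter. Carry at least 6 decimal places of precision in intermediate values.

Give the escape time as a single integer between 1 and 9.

z_0 = 0 + 0i, c = 0.4580 + -0.5470i
Iter 1: z = 0.4580 + -0.5470i, |z|^2 = 0.5090
Iter 2: z = 0.3686 + -1.0481i, |z|^2 = 1.2342
Iter 3: z = -0.5046 + -1.3195i, |z|^2 = 1.9958
Iter 4: z = -1.0286 + 0.7846i, |z|^2 = 1.6736
Iter 5: z = 0.9003 + -2.1610i, |z|^2 = 5.4807
Escaped at iteration 5

Answer: 5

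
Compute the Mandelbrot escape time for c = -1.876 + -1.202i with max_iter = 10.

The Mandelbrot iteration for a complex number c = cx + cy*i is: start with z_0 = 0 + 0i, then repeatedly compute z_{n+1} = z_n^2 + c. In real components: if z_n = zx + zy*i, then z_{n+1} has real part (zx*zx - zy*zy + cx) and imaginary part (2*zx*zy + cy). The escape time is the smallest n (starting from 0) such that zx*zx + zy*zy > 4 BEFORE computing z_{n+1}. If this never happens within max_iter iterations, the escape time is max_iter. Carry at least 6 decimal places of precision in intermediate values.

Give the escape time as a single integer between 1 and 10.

z_0 = 0 + 0i, c = -1.8760 + -1.2020i
Iter 1: z = -1.8760 + -1.2020i, |z|^2 = 4.9642
Escaped at iteration 1

Answer: 1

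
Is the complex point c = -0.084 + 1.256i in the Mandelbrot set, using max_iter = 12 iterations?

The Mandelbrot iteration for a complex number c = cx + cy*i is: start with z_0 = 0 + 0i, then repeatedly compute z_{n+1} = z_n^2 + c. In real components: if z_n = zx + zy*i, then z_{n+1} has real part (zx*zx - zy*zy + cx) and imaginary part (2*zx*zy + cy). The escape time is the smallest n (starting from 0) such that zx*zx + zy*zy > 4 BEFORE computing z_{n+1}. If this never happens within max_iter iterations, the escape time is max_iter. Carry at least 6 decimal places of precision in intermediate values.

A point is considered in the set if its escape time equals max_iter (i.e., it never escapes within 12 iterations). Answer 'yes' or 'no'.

z_0 = 0 + 0i, c = -0.0840 + 1.2560i
Iter 1: z = -0.0840 + 1.2560i, |z|^2 = 1.5846
Iter 2: z = -1.6545 + 1.0450i, |z|^2 = 3.8293
Iter 3: z = 1.5613 + -2.2018i, |z|^2 = 7.2857
Escaped at iteration 3

Answer: no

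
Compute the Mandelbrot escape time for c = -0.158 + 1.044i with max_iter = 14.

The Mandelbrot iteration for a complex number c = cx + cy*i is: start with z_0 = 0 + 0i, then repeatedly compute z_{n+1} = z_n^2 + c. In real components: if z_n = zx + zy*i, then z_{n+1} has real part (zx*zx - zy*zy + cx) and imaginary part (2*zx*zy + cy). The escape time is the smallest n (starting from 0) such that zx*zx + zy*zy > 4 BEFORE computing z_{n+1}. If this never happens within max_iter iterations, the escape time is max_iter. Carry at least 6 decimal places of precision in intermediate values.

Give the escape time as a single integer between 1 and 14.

z_0 = 0 + 0i, c = -0.1580 + 1.0440i
Iter 1: z = -0.1580 + 1.0440i, |z|^2 = 1.1149
Iter 2: z = -1.2230 + 0.7141i, |z|^2 = 2.0056
Iter 3: z = 0.8277 + -0.7026i, |z|^2 = 1.1788
Iter 4: z = 0.0334 + -0.1192i, |z|^2 = 0.0153
Iter 5: z = -0.1711 + 1.0360i, |z|^2 = 1.1026
Iter 6: z = -1.2021 + 0.6895i, |z|^2 = 1.9204
Iter 7: z = 0.8116 + -0.6137i, |z|^2 = 1.0353
Iter 8: z = 0.1241 + 0.0479i, |z|^2 = 0.0177
Iter 9: z = -0.1449 + 1.0559i, |z|^2 = 1.1359
Iter 10: z = -1.2519 + 0.7380i, |z|^2 = 2.1120
Iter 11: z = 0.8646 + -0.8039i, |z|^2 = 1.3937
Iter 12: z = -0.0568 + -0.3460i, |z|^2 = 0.1230
Iter 13: z = -0.2745 + 1.0833i, |z|^2 = 1.2489

Answer: 14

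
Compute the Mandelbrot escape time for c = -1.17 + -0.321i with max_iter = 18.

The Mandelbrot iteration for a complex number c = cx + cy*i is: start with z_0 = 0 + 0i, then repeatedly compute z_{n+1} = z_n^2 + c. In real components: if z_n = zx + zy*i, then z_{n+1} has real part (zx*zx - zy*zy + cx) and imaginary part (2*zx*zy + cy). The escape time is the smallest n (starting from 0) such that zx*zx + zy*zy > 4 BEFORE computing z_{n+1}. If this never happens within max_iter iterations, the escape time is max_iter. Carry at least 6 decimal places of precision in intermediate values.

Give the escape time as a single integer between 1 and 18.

z_0 = 0 + 0i, c = -1.1700 + -0.3210i
Iter 1: z = -1.1700 + -0.3210i, |z|^2 = 1.4719
Iter 2: z = 0.0959 + 0.4301i, |z|^2 = 0.1942
Iter 3: z = -1.3458 + -0.2385i, |z|^2 = 1.8682
Iter 4: z = 0.5844 + 0.3211i, |z|^2 = 0.4446
Iter 5: z = -0.9316 + 0.0542i, |z|^2 = 0.8708
Iter 6: z = -0.3051 + -0.4220i, |z|^2 = 0.2712
Iter 7: z = -1.2550 + -0.0635i, |z|^2 = 1.5792
Iter 8: z = 0.4011 + -0.1616i, |z|^2 = 0.1870
Iter 9: z = -1.0352 + -0.4506i, |z|^2 = 1.2748
Iter 10: z = -0.3014 + 0.6120i, |z|^2 = 0.4654
Iter 11: z = -1.4538 + -0.6899i, |z|^2 = 2.5894
Iter 12: z = 0.4675 + 1.6849i, |z|^2 = 3.0574
Iter 13: z = -3.7903 + 1.2544i, |z|^2 = 15.9399
Escaped at iteration 13

Answer: 13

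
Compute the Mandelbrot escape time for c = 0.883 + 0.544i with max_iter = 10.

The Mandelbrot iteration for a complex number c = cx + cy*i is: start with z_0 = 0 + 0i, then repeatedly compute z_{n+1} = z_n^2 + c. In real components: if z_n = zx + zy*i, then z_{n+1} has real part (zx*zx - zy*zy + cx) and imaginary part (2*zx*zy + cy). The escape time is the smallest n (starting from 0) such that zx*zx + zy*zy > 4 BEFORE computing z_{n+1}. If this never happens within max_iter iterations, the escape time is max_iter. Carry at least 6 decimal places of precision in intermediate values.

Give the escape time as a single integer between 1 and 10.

z_0 = 0 + 0i, c = 0.8830 + 0.5440i
Iter 1: z = 0.8830 + 0.5440i, |z|^2 = 1.0756
Iter 2: z = 1.3668 + 1.5047i, |z|^2 = 4.1321
Escaped at iteration 2

Answer: 2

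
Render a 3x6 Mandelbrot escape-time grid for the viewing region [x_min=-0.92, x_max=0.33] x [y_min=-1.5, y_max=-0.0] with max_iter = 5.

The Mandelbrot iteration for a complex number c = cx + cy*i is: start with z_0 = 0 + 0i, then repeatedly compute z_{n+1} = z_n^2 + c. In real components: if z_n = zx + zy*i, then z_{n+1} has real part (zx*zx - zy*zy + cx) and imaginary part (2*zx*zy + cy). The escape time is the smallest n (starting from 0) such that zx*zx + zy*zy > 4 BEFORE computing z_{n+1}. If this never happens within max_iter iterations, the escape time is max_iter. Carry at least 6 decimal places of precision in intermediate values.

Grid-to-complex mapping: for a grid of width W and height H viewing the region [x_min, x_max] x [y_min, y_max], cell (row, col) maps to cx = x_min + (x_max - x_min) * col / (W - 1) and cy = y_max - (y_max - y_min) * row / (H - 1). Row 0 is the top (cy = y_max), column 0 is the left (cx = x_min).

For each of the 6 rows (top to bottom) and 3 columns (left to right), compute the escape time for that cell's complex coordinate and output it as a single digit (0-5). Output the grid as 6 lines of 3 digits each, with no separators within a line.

Answer: 555
555
555
354
332
222

Derivation:
(row=0, col=0): c = -0.9200 + -0.0000i → escape time 5
(row=0, col=1): c = -0.2950 + -0.0000i → escape time 5
(row=0, col=2): c = 0.3300 + -0.0000i → escape time 5
(row=1, col=0): c = -0.9200 + -0.3000i → escape time 5
(row=1, col=1): c = -0.2950 + -0.3000i → escape time 5
(row=1, col=2): c = 0.3300 + -0.3000i → escape time 5
(row=2, col=0): c = -0.9200 + -0.6000i → escape time 5
(row=2, col=1): c = -0.2950 + -0.6000i → escape time 5
(row=2, col=2): c = 0.3300 + -0.6000i → escape time 5
(row=3, col=0): c = -0.9200 + -0.9000i → escape time 3
(row=3, col=1): c = -0.2950 + -0.9000i → escape time 5
(row=3, col=2): c = 0.3300 + -0.9000i → escape time 4
(row=4, col=0): c = -0.9200 + -1.2000i → escape time 3
(row=4, col=1): c = -0.2950 + -1.2000i → escape time 3
(row=4, col=2): c = 0.3300 + -1.2000i → escape time 2
(row=5, col=0): c = -0.9200 + -1.5000i → escape time 2
(row=5, col=1): c = -0.2950 + -1.5000i → escape time 2
(row=5, col=2): c = 0.3300 + -1.5000i → escape time 2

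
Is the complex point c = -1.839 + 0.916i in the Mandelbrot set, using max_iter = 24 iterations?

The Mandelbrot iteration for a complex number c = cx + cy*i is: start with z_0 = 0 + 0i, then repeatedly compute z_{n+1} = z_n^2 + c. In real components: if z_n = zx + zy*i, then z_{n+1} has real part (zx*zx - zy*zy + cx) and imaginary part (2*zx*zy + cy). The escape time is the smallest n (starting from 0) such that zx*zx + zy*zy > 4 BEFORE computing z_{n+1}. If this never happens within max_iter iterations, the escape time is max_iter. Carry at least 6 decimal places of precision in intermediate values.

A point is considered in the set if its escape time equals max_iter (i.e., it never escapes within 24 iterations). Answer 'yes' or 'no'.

Answer: no

Derivation:
z_0 = 0 + 0i, c = -1.8390 + 0.9160i
Iter 1: z = -1.8390 + 0.9160i, |z|^2 = 4.2210
Escaped at iteration 1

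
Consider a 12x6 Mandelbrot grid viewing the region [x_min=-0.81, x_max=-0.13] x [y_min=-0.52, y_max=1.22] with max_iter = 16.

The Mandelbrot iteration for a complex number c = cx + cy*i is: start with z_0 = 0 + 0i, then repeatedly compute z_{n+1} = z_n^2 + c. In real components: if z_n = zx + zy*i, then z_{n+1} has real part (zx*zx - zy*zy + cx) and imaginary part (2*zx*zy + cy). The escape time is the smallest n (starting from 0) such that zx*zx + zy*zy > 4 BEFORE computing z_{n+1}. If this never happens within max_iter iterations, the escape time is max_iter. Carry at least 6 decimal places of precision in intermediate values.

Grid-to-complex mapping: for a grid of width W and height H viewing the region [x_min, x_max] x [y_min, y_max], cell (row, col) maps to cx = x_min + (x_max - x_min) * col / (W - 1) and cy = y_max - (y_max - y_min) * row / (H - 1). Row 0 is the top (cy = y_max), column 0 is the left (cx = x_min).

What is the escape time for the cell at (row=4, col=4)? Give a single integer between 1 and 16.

Answer: 16

Derivation:
z_0 = 0 + 0i, c = -0.5627 + -0.1720i
Iter 1: z = -0.5627 + -0.1720i, |z|^2 = 0.3462
Iter 2: z = -0.2756 + 0.0216i, |z|^2 = 0.0764
Iter 3: z = -0.4872 + -0.1839i, |z|^2 = 0.2712
Iter 4: z = -0.3592 + 0.0072i, |z|^2 = 0.1291
Iter 5: z = -0.4338 + -0.1772i, |z|^2 = 0.2195
Iter 6: z = -0.4060 + -0.0183i, |z|^2 = 0.1651
Iter 7: z = -0.3983 + -0.1571i, |z|^2 = 0.1833
Iter 8: z = -0.4288 + -0.0468i, |z|^2 = 0.1861
Iter 9: z = -0.3810 + -0.1318i, |z|^2 = 0.1626
Iter 10: z = -0.4349 + -0.0715i, |z|^2 = 0.1943
Iter 11: z = -0.3787 + -0.1098i, |z|^2 = 0.1555
Iter 12: z = -0.4314 + -0.0889i, |z|^2 = 0.1940
Iter 13: z = -0.3845 + -0.0953i, |z|^2 = 0.1570
Iter 14: z = -0.4239 + -0.0987i, |z|^2 = 0.1895
Iter 15: z = -0.3927 + -0.0883i, |z|^2 = 0.1620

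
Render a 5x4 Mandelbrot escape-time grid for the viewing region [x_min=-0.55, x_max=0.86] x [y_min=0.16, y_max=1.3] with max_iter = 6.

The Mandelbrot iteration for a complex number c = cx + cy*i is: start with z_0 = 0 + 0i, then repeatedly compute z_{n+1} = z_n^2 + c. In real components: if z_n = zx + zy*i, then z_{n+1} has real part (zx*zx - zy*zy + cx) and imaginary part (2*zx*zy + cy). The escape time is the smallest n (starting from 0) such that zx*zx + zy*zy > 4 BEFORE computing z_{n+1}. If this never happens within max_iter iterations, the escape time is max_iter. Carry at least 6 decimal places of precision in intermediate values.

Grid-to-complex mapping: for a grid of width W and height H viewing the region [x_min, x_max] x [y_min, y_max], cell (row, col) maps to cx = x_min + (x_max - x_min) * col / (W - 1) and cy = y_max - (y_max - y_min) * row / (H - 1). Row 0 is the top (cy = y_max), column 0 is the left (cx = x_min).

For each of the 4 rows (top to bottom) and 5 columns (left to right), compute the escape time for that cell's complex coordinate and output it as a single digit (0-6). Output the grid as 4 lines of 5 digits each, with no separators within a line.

Answer: 32222
46432
66653
66653

Derivation:
(row=0, col=0): c = -0.5500 + 1.3000i → escape time 3
(row=0, col=1): c = -0.1975 + 1.3000i → escape time 2
(row=0, col=2): c = 0.1550 + 1.3000i → escape time 2
(row=0, col=3): c = 0.5075 + 1.3000i → escape time 2
(row=0, col=4): c = 0.8600 + 1.3000i → escape time 2
(row=1, col=0): c = -0.5500 + 0.9200i → escape time 4
(row=1, col=1): c = -0.1975 + 0.9200i → escape time 6
(row=1, col=2): c = 0.1550 + 0.9200i → escape time 4
(row=1, col=3): c = 0.5075 + 0.9200i → escape time 3
(row=1, col=4): c = 0.8600 + 0.9200i → escape time 2
(row=2, col=0): c = -0.5500 + 0.5400i → escape time 6
(row=2, col=1): c = -0.1975 + 0.5400i → escape time 6
(row=2, col=2): c = 0.1550 + 0.5400i → escape time 6
(row=2, col=3): c = 0.5075 + 0.5400i → escape time 5
(row=2, col=4): c = 0.8600 + 0.5400i → escape time 3
(row=3, col=0): c = -0.5500 + 0.1600i → escape time 6
(row=3, col=1): c = -0.1975 + 0.1600i → escape time 6
(row=3, col=2): c = 0.1550 + 0.1600i → escape time 6
(row=3, col=3): c = 0.5075 + 0.1600i → escape time 5
(row=3, col=4): c = 0.8600 + 0.1600i → escape time 3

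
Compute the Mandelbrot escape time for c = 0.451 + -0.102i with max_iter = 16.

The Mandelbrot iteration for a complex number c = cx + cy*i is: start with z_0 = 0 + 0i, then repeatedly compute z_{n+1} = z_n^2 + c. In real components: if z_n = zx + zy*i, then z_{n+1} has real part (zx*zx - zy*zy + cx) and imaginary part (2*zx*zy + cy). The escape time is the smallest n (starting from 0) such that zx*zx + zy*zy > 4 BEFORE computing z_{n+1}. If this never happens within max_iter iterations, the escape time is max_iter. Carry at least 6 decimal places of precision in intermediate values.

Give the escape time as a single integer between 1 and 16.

z_0 = 0 + 0i, c = 0.4510 + -0.1020i
Iter 1: z = 0.4510 + -0.1020i, |z|^2 = 0.2138
Iter 2: z = 0.6440 + -0.1940i, |z|^2 = 0.4524
Iter 3: z = 0.8281 + -0.3519i, |z|^2 = 0.8096
Iter 4: z = 1.0129 + -0.6848i, |z|^2 = 1.4949
Iter 5: z = 1.0081 + -1.4892i, |z|^2 = 3.2341
Iter 6: z = -0.7506 + -3.1046i, |z|^2 = 10.2020
Escaped at iteration 6

Answer: 6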